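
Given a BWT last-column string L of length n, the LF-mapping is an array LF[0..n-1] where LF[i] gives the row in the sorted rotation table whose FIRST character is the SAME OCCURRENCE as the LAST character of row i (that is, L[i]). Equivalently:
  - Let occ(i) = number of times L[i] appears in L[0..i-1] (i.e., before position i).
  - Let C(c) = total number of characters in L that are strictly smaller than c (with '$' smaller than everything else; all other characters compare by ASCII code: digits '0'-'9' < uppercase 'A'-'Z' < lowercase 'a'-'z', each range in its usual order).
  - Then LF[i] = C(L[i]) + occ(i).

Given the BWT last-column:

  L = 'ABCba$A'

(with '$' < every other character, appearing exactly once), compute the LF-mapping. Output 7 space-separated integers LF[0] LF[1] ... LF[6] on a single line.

Char counts: '$':1, 'A':2, 'B':1, 'C':1, 'a':1, 'b':1
C (first-col start): C('$')=0, C('A')=1, C('B')=3, C('C')=4, C('a')=5, C('b')=6
L[0]='A': occ=0, LF[0]=C('A')+0=1+0=1
L[1]='B': occ=0, LF[1]=C('B')+0=3+0=3
L[2]='C': occ=0, LF[2]=C('C')+0=4+0=4
L[3]='b': occ=0, LF[3]=C('b')+0=6+0=6
L[4]='a': occ=0, LF[4]=C('a')+0=5+0=5
L[5]='$': occ=0, LF[5]=C('$')+0=0+0=0
L[6]='A': occ=1, LF[6]=C('A')+1=1+1=2

Answer: 1 3 4 6 5 0 2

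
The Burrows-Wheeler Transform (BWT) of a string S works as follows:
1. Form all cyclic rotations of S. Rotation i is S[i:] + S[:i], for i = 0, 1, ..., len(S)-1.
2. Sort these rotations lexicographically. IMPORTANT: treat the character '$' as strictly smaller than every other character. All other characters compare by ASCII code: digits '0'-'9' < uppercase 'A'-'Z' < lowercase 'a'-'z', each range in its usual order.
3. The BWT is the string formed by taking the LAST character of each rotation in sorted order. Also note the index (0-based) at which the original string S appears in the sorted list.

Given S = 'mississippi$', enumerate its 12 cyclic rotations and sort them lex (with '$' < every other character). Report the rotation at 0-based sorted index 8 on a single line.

Answer: sippi$missis

Derivation:
All 12 rotations (rotation i = S[i:]+S[:i]):
  rot[0] = mississippi$
  rot[1] = ississippi$m
  rot[2] = ssissippi$mi
  rot[3] = sissippi$mis
  rot[4] = issippi$miss
  rot[5] = ssippi$missi
  rot[6] = sippi$missis
  rot[7] = ippi$mississ
  rot[8] = ppi$mississi
  rot[9] = pi$mississip
  rot[10] = i$mississipp
  rot[11] = $mississippi
Sorted (with $ < everything):
  sorted[0] = $mississippi
  sorted[1] = i$mississipp
  sorted[2] = ippi$mississ
  sorted[3] = issippi$miss
  sorted[4] = ississippi$m
  sorted[5] = mississippi$
  sorted[6] = pi$mississip
  sorted[7] = ppi$mississi
  sorted[8] = sippi$missis
  sorted[9] = sissippi$mis
  sorted[10] = ssippi$missi
  sorted[11] = ssissippi$mi
sorted[8] = sippi$missis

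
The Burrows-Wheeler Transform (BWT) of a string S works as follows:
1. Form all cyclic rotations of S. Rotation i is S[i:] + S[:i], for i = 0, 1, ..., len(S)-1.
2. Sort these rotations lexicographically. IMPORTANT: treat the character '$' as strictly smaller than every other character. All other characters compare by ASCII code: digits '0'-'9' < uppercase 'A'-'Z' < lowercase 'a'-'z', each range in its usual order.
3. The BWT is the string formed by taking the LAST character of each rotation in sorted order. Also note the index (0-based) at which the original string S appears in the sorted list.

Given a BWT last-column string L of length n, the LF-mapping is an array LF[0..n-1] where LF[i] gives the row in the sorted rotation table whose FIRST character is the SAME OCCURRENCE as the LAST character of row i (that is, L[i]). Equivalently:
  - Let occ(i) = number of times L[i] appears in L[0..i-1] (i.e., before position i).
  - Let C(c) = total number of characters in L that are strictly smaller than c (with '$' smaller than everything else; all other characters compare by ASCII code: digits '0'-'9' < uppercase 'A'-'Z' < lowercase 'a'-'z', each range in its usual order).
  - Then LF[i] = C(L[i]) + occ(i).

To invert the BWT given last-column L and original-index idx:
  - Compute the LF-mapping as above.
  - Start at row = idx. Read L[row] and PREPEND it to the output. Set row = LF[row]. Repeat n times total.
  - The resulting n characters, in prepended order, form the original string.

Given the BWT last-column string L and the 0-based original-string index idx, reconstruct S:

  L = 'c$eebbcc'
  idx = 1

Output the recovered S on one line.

Answer: bcebcec$

Derivation:
LF mapping: 3 0 6 7 1 2 4 5
Walk LF starting at row 1, prepending L[row]:
  step 1: row=1, L[1]='$', prepend. Next row=LF[1]=0
  step 2: row=0, L[0]='c', prepend. Next row=LF[0]=3
  step 3: row=3, L[3]='e', prepend. Next row=LF[3]=7
  step 4: row=7, L[7]='c', prepend. Next row=LF[7]=5
  step 5: row=5, L[5]='b', prepend. Next row=LF[5]=2
  step 6: row=2, L[2]='e', prepend. Next row=LF[2]=6
  step 7: row=6, L[6]='c', prepend. Next row=LF[6]=4
  step 8: row=4, L[4]='b', prepend. Next row=LF[4]=1
Reversed output: bcebcec$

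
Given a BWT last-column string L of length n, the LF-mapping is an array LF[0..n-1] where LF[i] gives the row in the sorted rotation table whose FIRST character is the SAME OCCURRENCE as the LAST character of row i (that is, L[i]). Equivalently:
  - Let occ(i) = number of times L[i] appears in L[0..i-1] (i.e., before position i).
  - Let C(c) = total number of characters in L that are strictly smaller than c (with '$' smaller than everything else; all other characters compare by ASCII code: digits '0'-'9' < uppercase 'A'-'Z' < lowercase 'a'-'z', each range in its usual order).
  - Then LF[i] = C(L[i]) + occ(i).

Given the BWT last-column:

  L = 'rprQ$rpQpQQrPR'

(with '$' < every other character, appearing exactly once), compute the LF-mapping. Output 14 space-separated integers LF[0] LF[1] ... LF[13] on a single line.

Answer: 10 7 11 2 0 12 8 3 9 4 5 13 1 6

Derivation:
Char counts: '$':1, 'P':1, 'Q':4, 'R':1, 'p':3, 'r':4
C (first-col start): C('$')=0, C('P')=1, C('Q')=2, C('R')=6, C('p')=7, C('r')=10
L[0]='r': occ=0, LF[0]=C('r')+0=10+0=10
L[1]='p': occ=0, LF[1]=C('p')+0=7+0=7
L[2]='r': occ=1, LF[2]=C('r')+1=10+1=11
L[3]='Q': occ=0, LF[3]=C('Q')+0=2+0=2
L[4]='$': occ=0, LF[4]=C('$')+0=0+0=0
L[5]='r': occ=2, LF[5]=C('r')+2=10+2=12
L[6]='p': occ=1, LF[6]=C('p')+1=7+1=8
L[7]='Q': occ=1, LF[7]=C('Q')+1=2+1=3
L[8]='p': occ=2, LF[8]=C('p')+2=7+2=9
L[9]='Q': occ=2, LF[9]=C('Q')+2=2+2=4
L[10]='Q': occ=3, LF[10]=C('Q')+3=2+3=5
L[11]='r': occ=3, LF[11]=C('r')+3=10+3=13
L[12]='P': occ=0, LF[12]=C('P')+0=1+0=1
L[13]='R': occ=0, LF[13]=C('R')+0=6+0=6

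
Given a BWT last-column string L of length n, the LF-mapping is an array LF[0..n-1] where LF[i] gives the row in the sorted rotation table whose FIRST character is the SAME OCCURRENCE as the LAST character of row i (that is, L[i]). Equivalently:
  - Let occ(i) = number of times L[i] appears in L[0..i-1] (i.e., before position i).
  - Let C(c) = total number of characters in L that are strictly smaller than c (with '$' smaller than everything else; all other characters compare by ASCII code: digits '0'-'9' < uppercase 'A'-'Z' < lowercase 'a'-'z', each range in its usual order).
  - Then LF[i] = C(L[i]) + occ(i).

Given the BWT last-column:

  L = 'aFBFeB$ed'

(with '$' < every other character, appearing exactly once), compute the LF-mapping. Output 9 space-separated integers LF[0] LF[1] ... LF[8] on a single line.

Answer: 5 3 1 4 7 2 0 8 6

Derivation:
Char counts: '$':1, 'B':2, 'F':2, 'a':1, 'd':1, 'e':2
C (first-col start): C('$')=0, C('B')=1, C('F')=3, C('a')=5, C('d')=6, C('e')=7
L[0]='a': occ=0, LF[0]=C('a')+0=5+0=5
L[1]='F': occ=0, LF[1]=C('F')+0=3+0=3
L[2]='B': occ=0, LF[2]=C('B')+0=1+0=1
L[3]='F': occ=1, LF[3]=C('F')+1=3+1=4
L[4]='e': occ=0, LF[4]=C('e')+0=7+0=7
L[5]='B': occ=1, LF[5]=C('B')+1=1+1=2
L[6]='$': occ=0, LF[6]=C('$')+0=0+0=0
L[7]='e': occ=1, LF[7]=C('e')+1=7+1=8
L[8]='d': occ=0, LF[8]=C('d')+0=6+0=6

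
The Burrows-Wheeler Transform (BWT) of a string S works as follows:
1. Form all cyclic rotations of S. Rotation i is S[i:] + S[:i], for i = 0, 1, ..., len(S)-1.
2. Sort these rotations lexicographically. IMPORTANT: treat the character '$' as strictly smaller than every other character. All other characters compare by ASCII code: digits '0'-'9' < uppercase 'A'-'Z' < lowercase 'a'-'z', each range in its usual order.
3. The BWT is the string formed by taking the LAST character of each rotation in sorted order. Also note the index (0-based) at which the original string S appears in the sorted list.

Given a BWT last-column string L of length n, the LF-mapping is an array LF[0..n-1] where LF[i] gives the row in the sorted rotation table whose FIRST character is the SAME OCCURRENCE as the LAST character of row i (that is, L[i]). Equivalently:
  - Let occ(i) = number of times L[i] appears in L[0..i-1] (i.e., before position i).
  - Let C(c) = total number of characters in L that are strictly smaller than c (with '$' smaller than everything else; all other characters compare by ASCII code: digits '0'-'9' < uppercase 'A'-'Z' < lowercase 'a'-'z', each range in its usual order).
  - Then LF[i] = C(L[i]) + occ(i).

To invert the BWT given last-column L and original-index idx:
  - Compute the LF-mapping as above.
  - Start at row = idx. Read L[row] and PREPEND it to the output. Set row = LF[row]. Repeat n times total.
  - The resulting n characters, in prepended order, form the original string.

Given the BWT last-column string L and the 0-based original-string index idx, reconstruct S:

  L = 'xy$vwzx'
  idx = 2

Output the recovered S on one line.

Answer: wxzyvx$

Derivation:
LF mapping: 3 5 0 1 2 6 4
Walk LF starting at row 2, prepending L[row]:
  step 1: row=2, L[2]='$', prepend. Next row=LF[2]=0
  step 2: row=0, L[0]='x', prepend. Next row=LF[0]=3
  step 3: row=3, L[3]='v', prepend. Next row=LF[3]=1
  step 4: row=1, L[1]='y', prepend. Next row=LF[1]=5
  step 5: row=5, L[5]='z', prepend. Next row=LF[5]=6
  step 6: row=6, L[6]='x', prepend. Next row=LF[6]=4
  step 7: row=4, L[4]='w', prepend. Next row=LF[4]=2
Reversed output: wxzyvx$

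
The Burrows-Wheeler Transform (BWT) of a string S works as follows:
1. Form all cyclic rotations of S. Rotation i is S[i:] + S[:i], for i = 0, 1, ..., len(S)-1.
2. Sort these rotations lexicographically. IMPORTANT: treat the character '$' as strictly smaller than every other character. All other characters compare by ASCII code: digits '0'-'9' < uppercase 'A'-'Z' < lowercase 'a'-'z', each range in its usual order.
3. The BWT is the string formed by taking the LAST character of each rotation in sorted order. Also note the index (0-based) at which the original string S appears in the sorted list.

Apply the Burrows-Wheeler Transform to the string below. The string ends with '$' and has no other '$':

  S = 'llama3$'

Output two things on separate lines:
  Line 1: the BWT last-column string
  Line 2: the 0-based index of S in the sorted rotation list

All 7 rotations (rotation i = S[i:]+S[:i]):
  rot[0] = llama3$
  rot[1] = lama3$l
  rot[2] = ama3$ll
  rot[3] = ma3$lla
  rot[4] = a3$llam
  rot[5] = 3$llama
  rot[6] = $llama3
Sorted (with $ < everything):
  sorted[0] = $llama3  (last char: '3')
  sorted[1] = 3$llama  (last char: 'a')
  sorted[2] = a3$llam  (last char: 'm')
  sorted[3] = ama3$ll  (last char: 'l')
  sorted[4] = lama3$l  (last char: 'l')
  sorted[5] = llama3$  (last char: '$')
  sorted[6] = ma3$lla  (last char: 'a')
Last column: 3amll$a
Original string S is at sorted index 5

Answer: 3amll$a
5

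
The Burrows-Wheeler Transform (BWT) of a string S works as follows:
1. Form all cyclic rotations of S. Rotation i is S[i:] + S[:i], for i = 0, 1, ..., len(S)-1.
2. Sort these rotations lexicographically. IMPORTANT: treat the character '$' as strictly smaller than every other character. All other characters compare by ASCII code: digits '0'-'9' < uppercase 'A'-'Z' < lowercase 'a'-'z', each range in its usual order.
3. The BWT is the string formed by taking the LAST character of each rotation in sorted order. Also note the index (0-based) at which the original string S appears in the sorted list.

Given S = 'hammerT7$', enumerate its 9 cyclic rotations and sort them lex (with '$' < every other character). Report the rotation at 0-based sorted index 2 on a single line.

All 9 rotations (rotation i = S[i:]+S[:i]):
  rot[0] = hammerT7$
  rot[1] = ammerT7$h
  rot[2] = mmerT7$ha
  rot[3] = merT7$ham
  rot[4] = erT7$hamm
  rot[5] = rT7$hamme
  rot[6] = T7$hammer
  rot[7] = 7$hammerT
  rot[8] = $hammerT7
Sorted (with $ < everything):
  sorted[0] = $hammerT7
  sorted[1] = 7$hammerT
  sorted[2] = T7$hammer
  sorted[3] = ammerT7$h
  sorted[4] = erT7$hamm
  sorted[5] = hammerT7$
  sorted[6] = merT7$ham
  sorted[7] = mmerT7$ha
  sorted[8] = rT7$hamme
sorted[2] = T7$hammer

Answer: T7$hammer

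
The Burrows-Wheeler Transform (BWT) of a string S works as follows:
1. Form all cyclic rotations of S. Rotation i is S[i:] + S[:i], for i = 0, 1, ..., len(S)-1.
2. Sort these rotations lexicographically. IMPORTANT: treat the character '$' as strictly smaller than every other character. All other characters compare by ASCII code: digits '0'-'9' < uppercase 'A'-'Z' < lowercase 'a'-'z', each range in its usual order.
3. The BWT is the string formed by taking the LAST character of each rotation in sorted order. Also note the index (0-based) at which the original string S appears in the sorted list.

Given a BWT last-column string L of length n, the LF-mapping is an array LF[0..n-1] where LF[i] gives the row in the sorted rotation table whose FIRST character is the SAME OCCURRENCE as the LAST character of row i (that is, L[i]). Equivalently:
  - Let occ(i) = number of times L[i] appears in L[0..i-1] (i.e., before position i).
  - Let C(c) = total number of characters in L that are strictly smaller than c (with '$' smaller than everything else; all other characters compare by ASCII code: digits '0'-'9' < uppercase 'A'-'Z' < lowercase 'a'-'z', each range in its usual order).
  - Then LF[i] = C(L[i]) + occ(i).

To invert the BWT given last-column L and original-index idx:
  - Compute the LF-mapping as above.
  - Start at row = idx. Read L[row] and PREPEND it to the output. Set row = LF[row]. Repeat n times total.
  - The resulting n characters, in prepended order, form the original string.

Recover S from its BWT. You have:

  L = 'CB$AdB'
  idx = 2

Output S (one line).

LF mapping: 4 2 0 1 5 3
Walk LF starting at row 2, prepending L[row]:
  step 1: row=2, L[2]='$', prepend. Next row=LF[2]=0
  step 2: row=0, L[0]='C', prepend. Next row=LF[0]=4
  step 3: row=4, L[4]='d', prepend. Next row=LF[4]=5
  step 4: row=5, L[5]='B', prepend. Next row=LF[5]=3
  step 5: row=3, L[3]='A', prepend. Next row=LF[3]=1
  step 6: row=1, L[1]='B', prepend. Next row=LF[1]=2
Reversed output: BABdC$

Answer: BABdC$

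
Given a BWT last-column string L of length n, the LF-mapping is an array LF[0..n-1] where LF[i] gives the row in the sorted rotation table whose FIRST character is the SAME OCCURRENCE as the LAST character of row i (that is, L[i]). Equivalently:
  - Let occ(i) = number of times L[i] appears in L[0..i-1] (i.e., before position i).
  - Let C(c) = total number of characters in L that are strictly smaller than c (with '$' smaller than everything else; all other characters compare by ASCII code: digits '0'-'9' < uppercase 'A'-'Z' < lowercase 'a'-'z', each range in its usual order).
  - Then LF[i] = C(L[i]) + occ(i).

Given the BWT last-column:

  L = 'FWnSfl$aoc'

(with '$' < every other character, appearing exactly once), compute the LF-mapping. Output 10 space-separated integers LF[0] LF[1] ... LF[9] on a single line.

Answer: 1 3 8 2 6 7 0 4 9 5

Derivation:
Char counts: '$':1, 'F':1, 'S':1, 'W':1, 'a':1, 'c':1, 'f':1, 'l':1, 'n':1, 'o':1
C (first-col start): C('$')=0, C('F')=1, C('S')=2, C('W')=3, C('a')=4, C('c')=5, C('f')=6, C('l')=7, C('n')=8, C('o')=9
L[0]='F': occ=0, LF[0]=C('F')+0=1+0=1
L[1]='W': occ=0, LF[1]=C('W')+0=3+0=3
L[2]='n': occ=0, LF[2]=C('n')+0=8+0=8
L[3]='S': occ=0, LF[3]=C('S')+0=2+0=2
L[4]='f': occ=0, LF[4]=C('f')+0=6+0=6
L[5]='l': occ=0, LF[5]=C('l')+0=7+0=7
L[6]='$': occ=0, LF[6]=C('$')+0=0+0=0
L[7]='a': occ=0, LF[7]=C('a')+0=4+0=4
L[8]='o': occ=0, LF[8]=C('o')+0=9+0=9
L[9]='c': occ=0, LF[9]=C('c')+0=5+0=5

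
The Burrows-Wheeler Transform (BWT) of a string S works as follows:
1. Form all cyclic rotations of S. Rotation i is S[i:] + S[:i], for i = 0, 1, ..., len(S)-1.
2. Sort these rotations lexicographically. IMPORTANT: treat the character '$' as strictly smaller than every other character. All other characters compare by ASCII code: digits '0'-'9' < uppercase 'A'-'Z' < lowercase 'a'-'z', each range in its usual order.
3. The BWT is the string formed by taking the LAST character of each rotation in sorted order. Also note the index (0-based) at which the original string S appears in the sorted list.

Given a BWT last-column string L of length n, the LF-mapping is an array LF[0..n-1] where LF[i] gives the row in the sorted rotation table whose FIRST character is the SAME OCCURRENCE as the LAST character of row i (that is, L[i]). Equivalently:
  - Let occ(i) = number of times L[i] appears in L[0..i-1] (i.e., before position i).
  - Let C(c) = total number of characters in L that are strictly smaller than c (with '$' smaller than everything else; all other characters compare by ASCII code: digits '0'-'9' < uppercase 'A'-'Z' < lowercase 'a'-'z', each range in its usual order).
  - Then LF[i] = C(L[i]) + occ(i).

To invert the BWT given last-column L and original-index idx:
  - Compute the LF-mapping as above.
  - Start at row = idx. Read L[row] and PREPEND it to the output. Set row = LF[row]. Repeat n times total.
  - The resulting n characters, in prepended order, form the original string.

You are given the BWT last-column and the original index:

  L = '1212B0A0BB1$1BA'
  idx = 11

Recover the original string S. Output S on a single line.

Answer: B10201ABBA1B21$

Derivation:
LF mapping: 3 7 4 8 11 1 9 2 12 13 5 0 6 14 10
Walk LF starting at row 11, prepending L[row]:
  step 1: row=11, L[11]='$', prepend. Next row=LF[11]=0
  step 2: row=0, L[0]='1', prepend. Next row=LF[0]=3
  step 3: row=3, L[3]='2', prepend. Next row=LF[3]=8
  step 4: row=8, L[8]='B', prepend. Next row=LF[8]=12
  step 5: row=12, L[12]='1', prepend. Next row=LF[12]=6
  step 6: row=6, L[6]='A', prepend. Next row=LF[6]=9
  step 7: row=9, L[9]='B', prepend. Next row=LF[9]=13
  step 8: row=13, L[13]='B', prepend. Next row=LF[13]=14
  step 9: row=14, L[14]='A', prepend. Next row=LF[14]=10
  step 10: row=10, L[10]='1', prepend. Next row=LF[10]=5
  step 11: row=5, L[5]='0', prepend. Next row=LF[5]=1
  step 12: row=1, L[1]='2', prepend. Next row=LF[1]=7
  step 13: row=7, L[7]='0', prepend. Next row=LF[7]=2
  step 14: row=2, L[2]='1', prepend. Next row=LF[2]=4
  step 15: row=4, L[4]='B', prepend. Next row=LF[4]=11
Reversed output: B10201ABBA1B21$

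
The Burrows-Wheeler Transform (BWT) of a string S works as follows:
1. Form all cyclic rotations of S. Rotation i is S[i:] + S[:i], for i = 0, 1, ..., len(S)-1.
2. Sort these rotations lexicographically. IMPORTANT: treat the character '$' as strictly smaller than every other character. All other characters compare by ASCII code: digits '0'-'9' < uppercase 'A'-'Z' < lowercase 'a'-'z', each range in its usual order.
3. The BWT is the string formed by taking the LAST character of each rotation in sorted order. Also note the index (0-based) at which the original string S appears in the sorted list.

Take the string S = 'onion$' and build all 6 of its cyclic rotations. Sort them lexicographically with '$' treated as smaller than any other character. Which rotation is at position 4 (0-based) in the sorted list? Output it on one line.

Answer: on$oni

Derivation:
All 6 rotations (rotation i = S[i:]+S[:i]):
  rot[0] = onion$
  rot[1] = nion$o
  rot[2] = ion$on
  rot[3] = on$oni
  rot[4] = n$onio
  rot[5] = $onion
Sorted (with $ < everything):
  sorted[0] = $onion
  sorted[1] = ion$on
  sorted[2] = n$onio
  sorted[3] = nion$o
  sorted[4] = on$oni
  sorted[5] = onion$
sorted[4] = on$oni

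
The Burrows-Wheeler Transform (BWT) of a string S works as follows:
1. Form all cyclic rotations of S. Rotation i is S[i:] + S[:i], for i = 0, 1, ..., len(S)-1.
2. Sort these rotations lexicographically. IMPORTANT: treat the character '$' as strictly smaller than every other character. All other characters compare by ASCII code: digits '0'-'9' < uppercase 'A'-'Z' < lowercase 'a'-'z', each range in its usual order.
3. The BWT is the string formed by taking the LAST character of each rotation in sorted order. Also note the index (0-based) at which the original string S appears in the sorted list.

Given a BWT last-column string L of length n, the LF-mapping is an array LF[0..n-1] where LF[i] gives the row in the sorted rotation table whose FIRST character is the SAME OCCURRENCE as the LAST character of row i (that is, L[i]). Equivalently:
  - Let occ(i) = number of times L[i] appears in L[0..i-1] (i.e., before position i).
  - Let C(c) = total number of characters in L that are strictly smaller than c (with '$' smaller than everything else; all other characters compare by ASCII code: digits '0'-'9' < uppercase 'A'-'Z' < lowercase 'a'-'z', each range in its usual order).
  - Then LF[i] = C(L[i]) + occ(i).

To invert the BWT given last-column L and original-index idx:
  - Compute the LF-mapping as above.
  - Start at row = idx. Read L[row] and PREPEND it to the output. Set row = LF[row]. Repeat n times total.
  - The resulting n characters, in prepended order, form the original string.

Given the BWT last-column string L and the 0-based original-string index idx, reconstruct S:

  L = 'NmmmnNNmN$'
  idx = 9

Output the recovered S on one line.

Answer: nNmmNmNmN$

Derivation:
LF mapping: 1 5 6 7 9 2 3 8 4 0
Walk LF starting at row 9, prepending L[row]:
  step 1: row=9, L[9]='$', prepend. Next row=LF[9]=0
  step 2: row=0, L[0]='N', prepend. Next row=LF[0]=1
  step 3: row=1, L[1]='m', prepend. Next row=LF[1]=5
  step 4: row=5, L[5]='N', prepend. Next row=LF[5]=2
  step 5: row=2, L[2]='m', prepend. Next row=LF[2]=6
  step 6: row=6, L[6]='N', prepend. Next row=LF[6]=3
  step 7: row=3, L[3]='m', prepend. Next row=LF[3]=7
  step 8: row=7, L[7]='m', prepend. Next row=LF[7]=8
  step 9: row=8, L[8]='N', prepend. Next row=LF[8]=4
  step 10: row=4, L[4]='n', prepend. Next row=LF[4]=9
Reversed output: nNmmNmNmN$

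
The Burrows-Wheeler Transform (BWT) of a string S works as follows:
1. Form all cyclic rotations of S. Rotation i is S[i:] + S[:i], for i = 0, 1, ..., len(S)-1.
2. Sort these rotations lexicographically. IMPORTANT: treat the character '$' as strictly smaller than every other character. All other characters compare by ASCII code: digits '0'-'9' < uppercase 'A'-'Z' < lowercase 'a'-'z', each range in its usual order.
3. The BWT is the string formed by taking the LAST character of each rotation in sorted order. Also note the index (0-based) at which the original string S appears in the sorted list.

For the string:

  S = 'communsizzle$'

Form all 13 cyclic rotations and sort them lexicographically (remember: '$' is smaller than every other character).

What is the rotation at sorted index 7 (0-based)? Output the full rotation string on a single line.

All 13 rotations (rotation i = S[i:]+S[:i]):
  rot[0] = communsizzle$
  rot[1] = ommunsizzle$c
  rot[2] = mmunsizzle$co
  rot[3] = munsizzle$com
  rot[4] = unsizzle$comm
  rot[5] = nsizzle$commu
  rot[6] = sizzle$commun
  rot[7] = izzle$communs
  rot[8] = zzle$communsi
  rot[9] = zle$communsiz
  rot[10] = le$communsizz
  rot[11] = e$communsizzl
  rot[12] = $communsizzle
Sorted (with $ < everything):
  sorted[0] = $communsizzle
  sorted[1] = communsizzle$
  sorted[2] = e$communsizzl
  sorted[3] = izzle$communs
  sorted[4] = le$communsizz
  sorted[5] = mmunsizzle$co
  sorted[6] = munsizzle$com
  sorted[7] = nsizzle$commu
  sorted[8] = ommunsizzle$c
  sorted[9] = sizzle$commun
  sorted[10] = unsizzle$comm
  sorted[11] = zle$communsiz
  sorted[12] = zzle$communsi
sorted[7] = nsizzle$commu

Answer: nsizzle$commu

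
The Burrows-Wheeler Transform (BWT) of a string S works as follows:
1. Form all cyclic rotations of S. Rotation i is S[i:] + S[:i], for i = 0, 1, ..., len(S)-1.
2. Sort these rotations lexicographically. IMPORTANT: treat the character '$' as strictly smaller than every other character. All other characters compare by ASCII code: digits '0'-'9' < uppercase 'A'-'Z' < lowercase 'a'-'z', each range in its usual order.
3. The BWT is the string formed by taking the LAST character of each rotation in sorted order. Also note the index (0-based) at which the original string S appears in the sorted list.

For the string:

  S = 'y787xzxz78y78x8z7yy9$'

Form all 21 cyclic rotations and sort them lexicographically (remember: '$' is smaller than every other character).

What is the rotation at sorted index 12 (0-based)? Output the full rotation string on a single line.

Answer: xz78y78x8z7yy9$y787xz

Derivation:
All 21 rotations (rotation i = S[i:]+S[:i]):
  rot[0] = y787xzxz78y78x8z7yy9$
  rot[1] = 787xzxz78y78x8z7yy9$y
  rot[2] = 87xzxz78y78x8z7yy9$y7
  rot[3] = 7xzxz78y78x8z7yy9$y78
  rot[4] = xzxz78y78x8z7yy9$y787
  rot[5] = zxz78y78x8z7yy9$y787x
  rot[6] = xz78y78x8z7yy9$y787xz
  rot[7] = z78y78x8z7yy9$y787xzx
  rot[8] = 78y78x8z7yy9$y787xzxz
  rot[9] = 8y78x8z7yy9$y787xzxz7
  rot[10] = y78x8z7yy9$y787xzxz78
  rot[11] = 78x8z7yy9$y787xzxz78y
  rot[12] = 8x8z7yy9$y787xzxz78y7
  rot[13] = x8z7yy9$y787xzxz78y78
  rot[14] = 8z7yy9$y787xzxz78y78x
  rot[15] = z7yy9$y787xzxz78y78x8
  rot[16] = 7yy9$y787xzxz78y78x8z
  rot[17] = yy9$y787xzxz78y78x8z7
  rot[18] = y9$y787xzxz78y78x8z7y
  rot[19] = 9$y787xzxz78y78x8z7yy
  rot[20] = $y787xzxz78y78x8z7yy9
Sorted (with $ < everything):
  sorted[0] = $y787xzxz78y78x8z7yy9
  sorted[1] = 787xzxz78y78x8z7yy9$y
  sorted[2] = 78x8z7yy9$y787xzxz78y
  sorted[3] = 78y78x8z7yy9$y787xzxz
  sorted[4] = 7xzxz78y78x8z7yy9$y78
  sorted[5] = 7yy9$y787xzxz78y78x8z
  sorted[6] = 87xzxz78y78x8z7yy9$y7
  sorted[7] = 8x8z7yy9$y787xzxz78y7
  sorted[8] = 8y78x8z7yy9$y787xzxz7
  sorted[9] = 8z7yy9$y787xzxz78y78x
  sorted[10] = 9$y787xzxz78y78x8z7yy
  sorted[11] = x8z7yy9$y787xzxz78y78
  sorted[12] = xz78y78x8z7yy9$y787xz
  sorted[13] = xzxz78y78x8z7yy9$y787
  sorted[14] = y787xzxz78y78x8z7yy9$
  sorted[15] = y78x8z7yy9$y787xzxz78
  sorted[16] = y9$y787xzxz78y78x8z7y
  sorted[17] = yy9$y787xzxz78y78x8z7
  sorted[18] = z78y78x8z7yy9$y787xzx
  sorted[19] = z7yy9$y787xzxz78y78x8
  sorted[20] = zxz78y78x8z7yy9$y787x
sorted[12] = xz78y78x8z7yy9$y787xz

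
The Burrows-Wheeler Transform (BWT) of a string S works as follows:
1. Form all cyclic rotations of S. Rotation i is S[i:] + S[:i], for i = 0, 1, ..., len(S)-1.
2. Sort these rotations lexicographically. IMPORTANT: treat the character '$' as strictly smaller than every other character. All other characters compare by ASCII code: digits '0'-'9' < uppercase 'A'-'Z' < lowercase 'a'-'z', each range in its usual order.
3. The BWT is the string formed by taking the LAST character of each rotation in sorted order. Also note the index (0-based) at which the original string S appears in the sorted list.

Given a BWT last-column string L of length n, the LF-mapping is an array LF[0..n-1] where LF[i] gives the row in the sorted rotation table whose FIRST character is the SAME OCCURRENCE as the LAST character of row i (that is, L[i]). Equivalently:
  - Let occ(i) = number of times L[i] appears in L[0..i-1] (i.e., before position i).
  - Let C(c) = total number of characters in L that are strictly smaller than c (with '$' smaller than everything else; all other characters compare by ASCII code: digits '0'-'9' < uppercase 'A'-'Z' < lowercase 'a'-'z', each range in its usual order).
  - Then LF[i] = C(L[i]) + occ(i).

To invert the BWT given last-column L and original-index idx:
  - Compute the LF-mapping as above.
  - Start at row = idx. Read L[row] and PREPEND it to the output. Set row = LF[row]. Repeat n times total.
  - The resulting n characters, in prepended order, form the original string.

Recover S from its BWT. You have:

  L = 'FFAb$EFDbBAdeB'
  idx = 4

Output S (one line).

Answer: BedbFAAbBFEDF$

Derivation:
LF mapping: 7 8 1 10 0 6 9 5 11 3 2 12 13 4
Walk LF starting at row 4, prepending L[row]:
  step 1: row=4, L[4]='$', prepend. Next row=LF[4]=0
  step 2: row=0, L[0]='F', prepend. Next row=LF[0]=7
  step 3: row=7, L[7]='D', prepend. Next row=LF[7]=5
  step 4: row=5, L[5]='E', prepend. Next row=LF[5]=6
  step 5: row=6, L[6]='F', prepend. Next row=LF[6]=9
  step 6: row=9, L[9]='B', prepend. Next row=LF[9]=3
  step 7: row=3, L[3]='b', prepend. Next row=LF[3]=10
  step 8: row=10, L[10]='A', prepend. Next row=LF[10]=2
  step 9: row=2, L[2]='A', prepend. Next row=LF[2]=1
  step 10: row=1, L[1]='F', prepend. Next row=LF[1]=8
  step 11: row=8, L[8]='b', prepend. Next row=LF[8]=11
  step 12: row=11, L[11]='d', prepend. Next row=LF[11]=12
  step 13: row=12, L[12]='e', prepend. Next row=LF[12]=13
  step 14: row=13, L[13]='B', prepend. Next row=LF[13]=4
Reversed output: BedbFAAbBFEDF$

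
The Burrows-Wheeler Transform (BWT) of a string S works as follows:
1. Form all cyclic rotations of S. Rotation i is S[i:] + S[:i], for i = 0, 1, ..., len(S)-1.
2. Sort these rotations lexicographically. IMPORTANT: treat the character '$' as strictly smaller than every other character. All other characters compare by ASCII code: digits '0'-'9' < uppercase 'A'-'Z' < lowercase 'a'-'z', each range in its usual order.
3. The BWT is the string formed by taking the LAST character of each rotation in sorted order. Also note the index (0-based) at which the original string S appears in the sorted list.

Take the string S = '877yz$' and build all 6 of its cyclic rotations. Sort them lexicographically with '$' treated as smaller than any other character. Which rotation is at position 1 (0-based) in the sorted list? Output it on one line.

All 6 rotations (rotation i = S[i:]+S[:i]):
  rot[0] = 877yz$
  rot[1] = 77yz$8
  rot[2] = 7yz$87
  rot[3] = yz$877
  rot[4] = z$877y
  rot[5] = $877yz
Sorted (with $ < everything):
  sorted[0] = $877yz
  sorted[1] = 77yz$8
  sorted[2] = 7yz$87
  sorted[3] = 877yz$
  sorted[4] = yz$877
  sorted[5] = z$877y
sorted[1] = 77yz$8

Answer: 77yz$8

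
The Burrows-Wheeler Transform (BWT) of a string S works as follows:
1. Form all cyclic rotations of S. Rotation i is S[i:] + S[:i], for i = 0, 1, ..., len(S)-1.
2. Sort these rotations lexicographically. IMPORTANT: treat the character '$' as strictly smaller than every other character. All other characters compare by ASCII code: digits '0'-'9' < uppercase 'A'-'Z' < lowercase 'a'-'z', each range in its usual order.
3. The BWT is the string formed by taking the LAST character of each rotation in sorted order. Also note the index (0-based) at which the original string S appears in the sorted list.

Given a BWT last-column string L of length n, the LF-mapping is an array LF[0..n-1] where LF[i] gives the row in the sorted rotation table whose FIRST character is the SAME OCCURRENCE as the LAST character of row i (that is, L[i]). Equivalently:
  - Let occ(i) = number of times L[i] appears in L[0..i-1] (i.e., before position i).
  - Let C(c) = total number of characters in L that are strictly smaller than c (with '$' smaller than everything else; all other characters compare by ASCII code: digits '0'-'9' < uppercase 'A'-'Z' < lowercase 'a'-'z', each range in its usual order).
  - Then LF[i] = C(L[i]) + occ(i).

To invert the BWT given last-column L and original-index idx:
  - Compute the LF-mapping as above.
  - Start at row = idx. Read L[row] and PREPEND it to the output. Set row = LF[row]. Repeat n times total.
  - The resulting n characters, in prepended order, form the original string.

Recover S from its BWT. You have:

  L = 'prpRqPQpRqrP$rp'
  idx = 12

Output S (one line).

Answer: rPRppPqprrqRQp$

Derivation:
LF mapping: 6 12 7 4 10 1 3 8 5 11 13 2 0 14 9
Walk LF starting at row 12, prepending L[row]:
  step 1: row=12, L[12]='$', prepend. Next row=LF[12]=0
  step 2: row=0, L[0]='p', prepend. Next row=LF[0]=6
  step 3: row=6, L[6]='Q', prepend. Next row=LF[6]=3
  step 4: row=3, L[3]='R', prepend. Next row=LF[3]=4
  step 5: row=4, L[4]='q', prepend. Next row=LF[4]=10
  step 6: row=10, L[10]='r', prepend. Next row=LF[10]=13
  step 7: row=13, L[13]='r', prepend. Next row=LF[13]=14
  step 8: row=14, L[14]='p', prepend. Next row=LF[14]=9
  step 9: row=9, L[9]='q', prepend. Next row=LF[9]=11
  step 10: row=11, L[11]='P', prepend. Next row=LF[11]=2
  step 11: row=2, L[2]='p', prepend. Next row=LF[2]=7
  step 12: row=7, L[7]='p', prepend. Next row=LF[7]=8
  step 13: row=8, L[8]='R', prepend. Next row=LF[8]=5
  step 14: row=5, L[5]='P', prepend. Next row=LF[5]=1
  step 15: row=1, L[1]='r', prepend. Next row=LF[1]=12
Reversed output: rPRppPqprrqRQp$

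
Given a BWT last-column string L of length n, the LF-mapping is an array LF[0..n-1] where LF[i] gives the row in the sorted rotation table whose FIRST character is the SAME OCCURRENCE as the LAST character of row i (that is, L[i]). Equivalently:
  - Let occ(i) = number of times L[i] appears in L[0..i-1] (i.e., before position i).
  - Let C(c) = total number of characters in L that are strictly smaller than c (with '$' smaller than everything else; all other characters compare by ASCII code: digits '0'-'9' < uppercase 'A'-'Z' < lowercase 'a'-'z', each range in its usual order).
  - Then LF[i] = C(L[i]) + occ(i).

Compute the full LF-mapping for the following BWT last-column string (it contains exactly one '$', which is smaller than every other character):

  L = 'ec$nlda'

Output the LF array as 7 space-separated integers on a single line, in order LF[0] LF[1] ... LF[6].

Char counts: '$':1, 'a':1, 'c':1, 'd':1, 'e':1, 'l':1, 'n':1
C (first-col start): C('$')=0, C('a')=1, C('c')=2, C('d')=3, C('e')=4, C('l')=5, C('n')=6
L[0]='e': occ=0, LF[0]=C('e')+0=4+0=4
L[1]='c': occ=0, LF[1]=C('c')+0=2+0=2
L[2]='$': occ=0, LF[2]=C('$')+0=0+0=0
L[3]='n': occ=0, LF[3]=C('n')+0=6+0=6
L[4]='l': occ=0, LF[4]=C('l')+0=5+0=5
L[5]='d': occ=0, LF[5]=C('d')+0=3+0=3
L[6]='a': occ=0, LF[6]=C('a')+0=1+0=1

Answer: 4 2 0 6 5 3 1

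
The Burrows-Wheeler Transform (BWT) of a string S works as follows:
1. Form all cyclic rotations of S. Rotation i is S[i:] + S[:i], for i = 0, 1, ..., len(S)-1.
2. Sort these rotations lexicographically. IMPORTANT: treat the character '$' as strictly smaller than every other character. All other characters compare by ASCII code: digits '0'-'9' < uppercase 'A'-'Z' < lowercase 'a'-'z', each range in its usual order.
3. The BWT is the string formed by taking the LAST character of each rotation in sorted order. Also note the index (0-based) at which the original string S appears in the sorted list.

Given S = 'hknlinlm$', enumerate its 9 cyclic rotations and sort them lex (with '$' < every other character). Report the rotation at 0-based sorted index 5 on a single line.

Answer: lm$hknlin

Derivation:
All 9 rotations (rotation i = S[i:]+S[:i]):
  rot[0] = hknlinlm$
  rot[1] = knlinlm$h
  rot[2] = nlinlm$hk
  rot[3] = linlm$hkn
  rot[4] = inlm$hknl
  rot[5] = nlm$hknli
  rot[6] = lm$hknlin
  rot[7] = m$hknlinl
  rot[8] = $hknlinlm
Sorted (with $ < everything):
  sorted[0] = $hknlinlm
  sorted[1] = hknlinlm$
  sorted[2] = inlm$hknl
  sorted[3] = knlinlm$h
  sorted[4] = linlm$hkn
  sorted[5] = lm$hknlin
  sorted[6] = m$hknlinl
  sorted[7] = nlinlm$hk
  sorted[8] = nlm$hknli
sorted[5] = lm$hknlin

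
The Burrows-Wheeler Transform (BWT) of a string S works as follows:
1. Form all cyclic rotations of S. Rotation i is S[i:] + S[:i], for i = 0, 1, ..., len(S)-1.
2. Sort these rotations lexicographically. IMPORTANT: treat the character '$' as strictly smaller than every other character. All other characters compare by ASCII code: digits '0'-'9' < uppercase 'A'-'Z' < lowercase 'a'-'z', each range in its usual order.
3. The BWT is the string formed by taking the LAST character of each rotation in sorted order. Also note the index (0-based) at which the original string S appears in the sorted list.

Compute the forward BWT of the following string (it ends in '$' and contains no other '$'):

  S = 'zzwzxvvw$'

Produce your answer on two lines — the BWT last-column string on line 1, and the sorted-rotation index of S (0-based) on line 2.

All 9 rotations (rotation i = S[i:]+S[:i]):
  rot[0] = zzwzxvvw$
  rot[1] = zwzxvvw$z
  rot[2] = wzxvvw$zz
  rot[3] = zxvvw$zzw
  rot[4] = xvvw$zzwz
  rot[5] = vvw$zzwzx
  rot[6] = vw$zzwzxv
  rot[7] = w$zzwzxvv
  rot[8] = $zzwzxvvw
Sorted (with $ < everything):
  sorted[0] = $zzwzxvvw  (last char: 'w')
  sorted[1] = vvw$zzwzx  (last char: 'x')
  sorted[2] = vw$zzwzxv  (last char: 'v')
  sorted[3] = w$zzwzxvv  (last char: 'v')
  sorted[4] = wzxvvw$zz  (last char: 'z')
  sorted[5] = xvvw$zzwz  (last char: 'z')
  sorted[6] = zwzxvvw$z  (last char: 'z')
  sorted[7] = zxvvw$zzw  (last char: 'w')
  sorted[8] = zzwzxvvw$  (last char: '$')
Last column: wxvvzzzw$
Original string S is at sorted index 8

Answer: wxvvzzzw$
8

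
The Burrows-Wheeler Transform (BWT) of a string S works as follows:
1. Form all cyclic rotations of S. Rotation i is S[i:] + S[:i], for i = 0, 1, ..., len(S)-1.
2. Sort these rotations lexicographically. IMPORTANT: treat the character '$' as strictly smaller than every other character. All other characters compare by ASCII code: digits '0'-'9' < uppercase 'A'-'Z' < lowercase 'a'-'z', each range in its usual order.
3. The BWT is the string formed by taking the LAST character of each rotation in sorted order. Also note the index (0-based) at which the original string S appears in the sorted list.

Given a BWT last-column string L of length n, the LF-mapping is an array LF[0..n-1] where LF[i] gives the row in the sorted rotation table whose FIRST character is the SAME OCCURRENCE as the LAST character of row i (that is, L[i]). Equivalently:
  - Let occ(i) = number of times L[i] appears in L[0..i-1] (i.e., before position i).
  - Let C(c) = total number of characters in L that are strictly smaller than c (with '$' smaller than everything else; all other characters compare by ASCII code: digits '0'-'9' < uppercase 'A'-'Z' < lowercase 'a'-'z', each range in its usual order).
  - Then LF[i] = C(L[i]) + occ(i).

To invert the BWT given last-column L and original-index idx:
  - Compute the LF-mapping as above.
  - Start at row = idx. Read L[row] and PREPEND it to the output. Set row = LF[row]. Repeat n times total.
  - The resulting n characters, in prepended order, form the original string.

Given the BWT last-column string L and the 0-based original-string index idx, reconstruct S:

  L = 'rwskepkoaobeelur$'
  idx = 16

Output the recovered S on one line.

LF mapping: 12 16 14 6 3 11 7 9 1 10 2 4 5 8 15 13 0
Walk LF starting at row 16, prepending L[row]:
  step 1: row=16, L[16]='$', prepend. Next row=LF[16]=0
  step 2: row=0, L[0]='r', prepend. Next row=LF[0]=12
  step 3: row=12, L[12]='e', prepend. Next row=LF[12]=5
  step 4: row=5, L[5]='p', prepend. Next row=LF[5]=11
  step 5: row=11, L[11]='e', prepend. Next row=LF[11]=4
  step 6: row=4, L[4]='e', prepend. Next row=LF[4]=3
  step 7: row=3, L[3]='k', prepend. Next row=LF[3]=6
  step 8: row=6, L[6]='k', prepend. Next row=LF[6]=7
  step 9: row=7, L[7]='o', prepend. Next row=LF[7]=9
  step 10: row=9, L[9]='o', prepend. Next row=LF[9]=10
  step 11: row=10, L[10]='b', prepend. Next row=LF[10]=2
  step 12: row=2, L[2]='s', prepend. Next row=LF[2]=14
  step 13: row=14, L[14]='u', prepend. Next row=LF[14]=15
  step 14: row=15, L[15]='r', prepend. Next row=LF[15]=13
  step 15: row=13, L[13]='l', prepend. Next row=LF[13]=8
  step 16: row=8, L[8]='a', prepend. Next row=LF[8]=1
  step 17: row=1, L[1]='w', prepend. Next row=LF[1]=16
Reversed output: walrusbookkeeper$

Answer: walrusbookkeeper$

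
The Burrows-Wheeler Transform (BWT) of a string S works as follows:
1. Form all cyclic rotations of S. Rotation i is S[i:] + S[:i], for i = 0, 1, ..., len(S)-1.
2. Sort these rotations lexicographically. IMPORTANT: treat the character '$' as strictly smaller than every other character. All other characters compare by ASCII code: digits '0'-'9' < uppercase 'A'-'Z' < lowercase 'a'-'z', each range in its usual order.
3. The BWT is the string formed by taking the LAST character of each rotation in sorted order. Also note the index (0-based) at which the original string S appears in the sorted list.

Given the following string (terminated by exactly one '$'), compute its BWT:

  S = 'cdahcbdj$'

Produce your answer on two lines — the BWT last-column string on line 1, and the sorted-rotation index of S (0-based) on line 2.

Answer: jdch$cbad
4

Derivation:
All 9 rotations (rotation i = S[i:]+S[:i]):
  rot[0] = cdahcbdj$
  rot[1] = dahcbdj$c
  rot[2] = ahcbdj$cd
  rot[3] = hcbdj$cda
  rot[4] = cbdj$cdah
  rot[5] = bdj$cdahc
  rot[6] = dj$cdahcb
  rot[7] = j$cdahcbd
  rot[8] = $cdahcbdj
Sorted (with $ < everything):
  sorted[0] = $cdahcbdj  (last char: 'j')
  sorted[1] = ahcbdj$cd  (last char: 'd')
  sorted[2] = bdj$cdahc  (last char: 'c')
  sorted[3] = cbdj$cdah  (last char: 'h')
  sorted[4] = cdahcbdj$  (last char: '$')
  sorted[5] = dahcbdj$c  (last char: 'c')
  sorted[6] = dj$cdahcb  (last char: 'b')
  sorted[7] = hcbdj$cda  (last char: 'a')
  sorted[8] = j$cdahcbd  (last char: 'd')
Last column: jdch$cbad
Original string S is at sorted index 4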